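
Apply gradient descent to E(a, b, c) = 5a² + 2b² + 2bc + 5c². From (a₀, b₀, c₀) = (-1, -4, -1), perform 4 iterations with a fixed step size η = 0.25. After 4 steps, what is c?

-15.0625

∇E = (10a, 4b + 2c, 2b + 10c)
(a₁, b₁, c₁) = (-1, -4, -1) − 0.25·(-10, -18, -18) = (1.5, 0.5, 3.5)
(a₂, b₂, c₂) = (1.5, 0.5, 3.5) − 0.25·(15, 9, 36) = (-2.25, -1.75, -5.5)
(a₃, b₃, c₃) = (-2.25, -1.75, -5.5) − 0.25·(-22.5, -18, -58.5) = (3.375, 2.75, 9.125)
(a₄, b₄, c₄) = (3.375, 2.75, 9.125) − 0.25·(33.75, 29.25, 96.75) = (-5.0625, -4.5625, -15.0625)
c = -15.0625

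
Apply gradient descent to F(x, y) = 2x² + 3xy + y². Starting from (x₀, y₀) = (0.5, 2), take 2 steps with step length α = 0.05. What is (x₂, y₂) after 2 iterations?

∇F = (4x + 3y, 3x + 2y)
Step 1: at (0.5, 2), ∇F = (8, 5.5) → (0.5, 2) − 0.05·(8, 5.5) = (0.1, 1.725)
Step 2: at (0.1, 1.725), ∇F = (5.575, 3.75) → (0.1, 1.725) − 0.05·(5.575, 3.75) = (-0.17875, 1.5375)

(-0.17875, 1.5375)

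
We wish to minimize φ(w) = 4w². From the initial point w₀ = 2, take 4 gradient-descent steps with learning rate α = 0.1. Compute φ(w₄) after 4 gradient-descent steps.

0.00004096

φ′(w) = 8w
w₁ = 2 − 0.1·16 = 0.4
w₂ = 0.4 − 0.1·3.2 = 0.08
w₃ = 0.08 − 0.1·0.64 = 0.016
w₄ = 0.016 − 0.1·0.128 = 0.0032
φ(0.0032) = 0.00004096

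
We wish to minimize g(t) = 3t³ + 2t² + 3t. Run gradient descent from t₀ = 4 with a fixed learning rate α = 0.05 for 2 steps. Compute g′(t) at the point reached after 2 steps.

1091.140345140625

g′(t) = 9t² + 4t + 3
Step 1: g′(4) = 163; t₁ = 4 − 0.05·163 = -4.15
Step 2: g′(-4.15) = 141.4025; t₂ = -4.15 − 0.05·141.4025 = -11.220125
g′(t) at (-11.220125) = 1091.140345140625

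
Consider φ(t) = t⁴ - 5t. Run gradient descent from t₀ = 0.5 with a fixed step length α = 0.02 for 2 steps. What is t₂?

0.67356968

φ′(t) = 4t³ - 5
Step 1: φ′(0.5) = -4.5; t₁ = 0.5 − 0.02·(-4.5) = 0.59
Step 2: φ′(0.59) = -4.178484; t₂ = 0.59 − 0.02·(-4.178484) = 0.67356968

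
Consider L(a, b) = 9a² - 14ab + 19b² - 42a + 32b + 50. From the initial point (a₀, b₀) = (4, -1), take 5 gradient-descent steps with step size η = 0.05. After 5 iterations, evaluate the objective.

∇L = (18a - 14b - 42, -14a + 38b + 32)
(a₁, b₁) = (4, -1) − 0.05·(44, -62) = (1.8, 2.1)
(a₂, b₂) = (1.8, 2.1) − 0.05·(-39, 86.6) = (3.75, -2.23)
(a₃, b₃) = (3.75, -2.23) − 0.05·(56.72, -105.24) = (0.914, 3.032)
(a₄, b₄) = (0.914, 3.032) − 0.05·(-67.996, 134.42) = (4.3138, -3.689)
(a₅, b₅) = (4.3138, -3.689) − 0.05·(87.2944, -168.5752) = (-0.05092, 4.73976)
L(-0.05092, 4.73976) = 634.0543480208

634.0543480208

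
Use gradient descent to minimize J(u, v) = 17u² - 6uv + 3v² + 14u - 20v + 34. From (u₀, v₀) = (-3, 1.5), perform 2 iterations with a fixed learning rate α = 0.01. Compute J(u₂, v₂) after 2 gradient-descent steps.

∇J = (34u - 6v + 14, -6u + 6v - 20)
Step 1: at (-3, 1.5), ∇J = (-97, 7) → (-3, 1.5) − 0.01·(-97, 7) = (-2.03, 1.43)
Step 2: at (-2.03, 1.43), ∇J = (-63.6, 0.76) → (-2.03, 1.43) − 0.01·(-63.6, 0.76) = (-1.394, 1.4224)
J(-1.394, 1.4224) = 37.03763088

37.03763088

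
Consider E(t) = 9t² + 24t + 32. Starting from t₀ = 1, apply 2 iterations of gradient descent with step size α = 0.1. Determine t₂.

0.16

E′(t) = 18t + 24
t₁ = 1 − 0.1·42 = -3.2
t₂ = -3.2 − 0.1·(-33.6) = 0.16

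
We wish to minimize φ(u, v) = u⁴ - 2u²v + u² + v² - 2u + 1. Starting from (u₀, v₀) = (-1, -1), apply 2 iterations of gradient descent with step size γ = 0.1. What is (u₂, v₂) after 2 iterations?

(0.3088, -0.472)

∇φ = (4u³ - 4uv + 2u - 2, -2u² + 2v)
(u₁, v₁) = (-1, -1) − 0.1·(-12, -4) = (0.2, -0.6)
(u₂, v₂) = (0.2, -0.6) − 0.1·(-1.088, -1.28) = (0.3088, -0.472)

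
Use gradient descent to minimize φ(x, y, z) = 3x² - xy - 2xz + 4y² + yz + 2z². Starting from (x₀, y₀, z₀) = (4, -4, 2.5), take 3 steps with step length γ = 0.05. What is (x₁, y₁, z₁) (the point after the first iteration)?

(2.85, -2.325, 2.6)

∇φ = (6x - y - 2z, -x + 8y + z, -2x + y + 4z)
Step 1: at (4, -4, 2.5), ∇φ = (23, -33.5, -2) → (4, -4, 2.5) − 0.05·(23, -33.5, -2) = (2.85, -2.325, 2.6)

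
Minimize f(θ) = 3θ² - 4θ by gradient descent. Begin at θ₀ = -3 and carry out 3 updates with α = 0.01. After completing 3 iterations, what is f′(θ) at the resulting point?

f′(θ) = 6θ - 4
Step 1: f′(-3) = -22; θ₁ = -3 − 0.01·(-22) = -2.78
Step 2: f′(-2.78) = -20.68; θ₂ = -2.78 − 0.01·(-20.68) = -2.5732
Step 3: f′(-2.5732) = -19.4392; θ₃ = -2.5732 − 0.01·(-19.4392) = -2.378808
f′(θ) at (-2.378808) = -18.272848

-18.272848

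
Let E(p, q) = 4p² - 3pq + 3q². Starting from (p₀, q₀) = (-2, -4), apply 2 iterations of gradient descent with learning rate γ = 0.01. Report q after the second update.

∇E = (8p - 3q, -3p + 6q)
(p₁, q₁) = (-2, -4) − 0.01·(-4, -18) = (-1.96, -3.82)
(p₂, q₂) = (-1.96, -3.82) − 0.01·(-4.22, -17.04) = (-1.9178, -3.6496)
q = -3.6496

-3.6496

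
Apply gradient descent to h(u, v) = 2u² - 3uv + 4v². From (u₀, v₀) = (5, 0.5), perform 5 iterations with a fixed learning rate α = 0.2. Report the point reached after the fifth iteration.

∇h = (4u - 3v, -3u + 8v)
Step 1: at (5, 0.5), ∇h = (18.5, -11) → (5, 0.5) − 0.2·(18.5, -11) = (1.3, 2.7)
Step 2: at (1.3, 2.7), ∇h = (-2.9, 17.7) → (1.3, 2.7) − 0.2·(-2.9, 17.7) = (1.88, -0.84)
Step 3: at (1.88, -0.84), ∇h = (10.04, -12.36) → (1.88, -0.84) − 0.2·(10.04, -12.36) = (-0.128, 1.632)
Step 4: at (-0.128, 1.632), ∇h = (-5.408, 13.44) → (-0.128, 1.632) − 0.2·(-5.408, 13.44) = (0.9536, -1.056)
Step 5: at (0.9536, -1.056), ∇h = (6.9824, -11.3088) → (0.9536, -1.056) − 0.2·(6.9824, -11.3088) = (-0.44288, 1.20576)

(-0.44288, 1.20576)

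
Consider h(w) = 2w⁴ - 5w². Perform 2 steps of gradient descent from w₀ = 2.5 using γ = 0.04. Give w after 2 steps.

h′(w) = 8w³ - 10w
w₁ = 2.5 − 0.04·100 = -1.5
w₂ = -1.5 − 0.04·(-12) = -1.02

-1.02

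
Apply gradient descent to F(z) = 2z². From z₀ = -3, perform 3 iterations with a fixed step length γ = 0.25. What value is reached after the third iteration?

F′(z) = 4z
z₁ = -3 − 0.25·(-12) = 0
z₂ = 0 − 0.25·0 = 0
z₃ = 0 − 0.25·0 = 0

0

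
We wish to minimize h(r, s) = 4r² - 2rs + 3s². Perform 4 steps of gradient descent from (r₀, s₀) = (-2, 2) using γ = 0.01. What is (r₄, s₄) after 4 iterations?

∇h = (8r - 2s, -2r + 6s)
(r₁, s₁) = (-2, 2) − 0.01·(-20, 16) = (-1.8, 1.84)
(r₂, s₂) = (-1.8, 1.84) − 0.01·(-18.08, 14.64) = (-1.6192, 1.6936)
(r₃, s₃) = (-1.6192, 1.6936) − 0.01·(-16.3408, 13.4) = (-1.455792, 1.5596)
(r₄, s₄) = (-1.455792, 1.5596) − 0.01·(-14.765536, 12.269184) = (-1.30813664, 1.43690816)

(-1.30813664, 1.43690816)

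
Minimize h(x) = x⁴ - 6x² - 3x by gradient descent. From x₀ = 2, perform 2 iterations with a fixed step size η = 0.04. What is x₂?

1.85088

h′(x) = 4x³ - 12x - 3
Step 1: h′(2) = 5; x₁ = 2 − 0.04·5 = 1.8
Step 2: h′(1.8) = -1.272; x₂ = 1.8 − 0.04·(-1.272) = 1.85088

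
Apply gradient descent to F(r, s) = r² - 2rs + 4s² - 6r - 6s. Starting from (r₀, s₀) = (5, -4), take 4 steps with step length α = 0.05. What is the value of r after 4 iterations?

3.929

∇F = (2r - 2s - 6, -2r + 8s - 6)
(r₁, s₁) = (5, -4) − 0.05·(12, -48) = (4.4, -1.6)
(r₂, s₂) = (4.4, -1.6) − 0.05·(6, -27.6) = (4.1, -0.22)
(r₃, s₃) = (4.1, -0.22) − 0.05·(2.64, -15.96) = (3.968, 0.578)
(r₄, s₄) = (3.968, 0.578) − 0.05·(0.78, -9.312) = (3.929, 1.0436)
r = 3.929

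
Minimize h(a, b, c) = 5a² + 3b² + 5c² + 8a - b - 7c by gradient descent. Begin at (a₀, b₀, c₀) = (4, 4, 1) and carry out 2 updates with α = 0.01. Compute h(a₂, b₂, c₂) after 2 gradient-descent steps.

104.56264832

∇h = (10a + 8, 6b - 1, 10c - 7)
Step 1: at (4, 4, 1), ∇h = (48, 23, 3) → (4, 4, 1) − 0.01·(48, 23, 3) = (3.52, 3.77, 0.97)
Step 2: at (3.52, 3.77, 0.97), ∇h = (43.2, 21.62, 2.7) → (3.52, 3.77, 0.97) − 0.01·(43.2, 21.62, 2.7) = (3.088, 3.5538, 0.943)
h(3.088, 3.5538, 0.943) = 104.56264832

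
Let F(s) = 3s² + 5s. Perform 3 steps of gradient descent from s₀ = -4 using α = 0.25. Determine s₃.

-0.4375

F′(s) = 6s + 5
s₁ = -4 − 0.25·(-19) = 0.75
s₂ = 0.75 − 0.25·9.5 = -1.625
s₃ = -1.625 − 0.25·(-4.75) = -0.4375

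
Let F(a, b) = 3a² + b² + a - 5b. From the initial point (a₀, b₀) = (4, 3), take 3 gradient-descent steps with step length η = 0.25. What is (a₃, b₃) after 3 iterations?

∇F = (6a + 1, 2b - 5)
Step 1: at (4, 3), ∇F = (25, 1) → (4, 3) − 0.25·(25, 1) = (-2.25, 2.75)
Step 2: at (-2.25, 2.75), ∇F = (-12.5, 0.5) → (-2.25, 2.75) − 0.25·(-12.5, 0.5) = (0.875, 2.625)
Step 3: at (0.875, 2.625), ∇F = (6.25, 0.25) → (0.875, 2.625) − 0.25·(6.25, 0.25) = (-0.6875, 2.5625)

(-0.6875, 2.5625)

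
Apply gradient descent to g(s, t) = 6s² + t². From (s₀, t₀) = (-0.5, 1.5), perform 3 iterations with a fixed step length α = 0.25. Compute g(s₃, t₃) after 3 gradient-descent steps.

∇g = (12s, 2t)
(s₁, t₁) = (-0.5, 1.5) − 0.25·(-6, 3) = (1, 0.75)
(s₂, t₂) = (1, 0.75) − 0.25·(12, 1.5) = (-2, 0.375)
(s₃, t₃) = (-2, 0.375) − 0.25·(-24, 0.75) = (4, 0.1875)
g(4, 0.1875) = 96.03515625

96.03515625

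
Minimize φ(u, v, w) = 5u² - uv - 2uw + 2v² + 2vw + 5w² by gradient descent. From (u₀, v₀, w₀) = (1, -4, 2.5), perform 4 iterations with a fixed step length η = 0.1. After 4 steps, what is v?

∇φ = (10u - v - 2w, -u + 4v + 2w, -2u + 2v + 10w)
Step 1: at (1, -4, 2.5), ∇φ = (9, -12, 15) → (1, -4, 2.5) − 0.1·(9, -12, 15) = (0.1, -2.8, 1)
Step 2: at (0.1, -2.8, 1), ∇φ = (1.8, -9.3, 4.2) → (0.1, -2.8, 1) − 0.1·(1.8, -9.3, 4.2) = (-0.08, -1.87, 0.58)
Step 3: at (-0.08, -1.87, 0.58), ∇φ = (-0.09, -6.24, 2.22) → (-0.08, -1.87, 0.58) − 0.1·(-0.09, -6.24, 2.22) = (-0.071, -1.246, 0.358)
Step 4: at (-0.071, -1.246, 0.358), ∇φ = (-0.18, -4.197, 1.23) → (-0.071, -1.246, 0.358) − 0.1·(-0.18, -4.197, 1.23) = (-0.053, -0.8263, 0.235)
v = -0.8263

-0.8263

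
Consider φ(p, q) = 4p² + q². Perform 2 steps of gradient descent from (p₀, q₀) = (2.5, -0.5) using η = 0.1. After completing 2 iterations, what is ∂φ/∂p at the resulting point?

∇φ = (8p, 2q)
(p₁, q₁) = (2.5, -0.5) − 0.1·(20, -1) = (0.5, -0.4)
(p₂, q₂) = (0.5, -0.4) − 0.1·(4, -0.8) = (0.1, -0.32)
∂φ/∂p at (0.1, -0.32) = 0.8

0.8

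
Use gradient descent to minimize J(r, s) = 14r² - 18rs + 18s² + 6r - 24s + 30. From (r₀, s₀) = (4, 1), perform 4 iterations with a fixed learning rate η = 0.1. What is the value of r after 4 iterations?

363.216

∇J = (28r - 18s + 6, -18r + 36s - 24)
Step 1: at (4, 1), ∇J = (100, -60) → (4, 1) − 0.1·(100, -60) = (-6, 7)
Step 2: at (-6, 7), ∇J = (-288, 336) → (-6, 7) − 0.1·(-288, 336) = (22.8, -26.6)
Step 3: at (22.8, -26.6), ∇J = (1123.2, -1392) → (22.8, -26.6) − 0.1·(1123.2, -1392) = (-89.52, 112.6)
Step 4: at (-89.52, 112.6), ∇J = (-4527.36, 5640.96) → (-89.52, 112.6) − 0.1·(-4527.36, 5640.96) = (363.216, -451.496)
r = 363.216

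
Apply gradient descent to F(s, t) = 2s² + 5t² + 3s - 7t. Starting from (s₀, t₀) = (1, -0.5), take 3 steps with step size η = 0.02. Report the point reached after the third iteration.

∇F = (4s + 3, 10t - 7)
(s₁, t₁) = (1, -0.5) − 0.02·(7, -12) = (0.86, -0.26)
(s₂, t₂) = (0.86, -0.26) − 0.02·(6.44, -9.6) = (0.7312, -0.068)
(s₃, t₃) = (0.7312, -0.068) − 0.02·(5.9248, -7.68) = (0.612704, 0.0856)

(0.612704, 0.0856)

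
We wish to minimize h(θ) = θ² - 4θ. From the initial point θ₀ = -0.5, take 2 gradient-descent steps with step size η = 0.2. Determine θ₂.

h′(θ) = 2θ - 4
Step 1: h′(-0.5) = -5; θ₁ = -0.5 − 0.2·(-5) = 0.5
Step 2: h′(0.5) = -3; θ₂ = 0.5 − 0.2·(-3) = 1.1

1.1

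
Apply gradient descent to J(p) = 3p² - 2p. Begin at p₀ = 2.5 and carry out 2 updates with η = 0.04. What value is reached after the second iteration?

J′(p) = 6p - 2
p₁ = 2.5 − 0.04·13 = 1.98
p₂ = 1.98 − 0.04·9.88 = 1.5848

1.5848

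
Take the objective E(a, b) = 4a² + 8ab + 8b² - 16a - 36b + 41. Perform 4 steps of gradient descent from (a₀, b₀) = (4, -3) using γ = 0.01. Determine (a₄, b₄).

∇E = (8a + 8b - 16, 8a + 16b - 36)
Step 1: at (4, -3), ∇E = (-8, -52) → (4, -3) − 0.01·(-8, -52) = (4.08, -2.48)
Step 2: at (4.08, -2.48), ∇E = (-3.2, -43.04) → (4.08, -2.48) − 0.01·(-3.2, -43.04) = (4.112, -2.0496)
Step 3: at (4.112, -2.0496), ∇E = (0.4992, -35.8976) → (4.112, -2.0496) − 0.01·(0.4992, -35.8976) = (4.107008, -1.690624)
Step 4: at (4.107008, -1.690624), ∇E = (3.331072, -30.19392) → (4.107008, -1.690624) − 0.01·(3.331072, -30.19392) = (4.07369728, -1.3886848)

(4.07369728, -1.3886848)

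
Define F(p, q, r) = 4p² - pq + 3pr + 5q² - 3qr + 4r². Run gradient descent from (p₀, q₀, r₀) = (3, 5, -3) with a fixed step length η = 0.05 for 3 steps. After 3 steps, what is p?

1.29275

∇F = (8p - q + 3r, -p + 10q - 3r, 3p - 3q + 8r)
(p₁, q₁, r₁) = (3, 5, -3) − 0.05·(10, 56, -30) = (2.5, 2.2, -1.5)
(p₂, q₂, r₂) = (2.5, 2.2, -1.5) − 0.05·(13.3, 24, -11.1) = (1.835, 1, -0.945)
(p₃, q₃, r₃) = (1.835, 1, -0.945) − 0.05·(10.845, 11, -5.055) = (1.29275, 0.45, -0.69225)
p = 1.29275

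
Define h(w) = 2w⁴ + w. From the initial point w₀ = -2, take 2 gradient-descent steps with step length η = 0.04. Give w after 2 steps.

0.43500544

h′(w) = 8w³ + 1
Step 1: h′(-2) = -63; w₁ = -2 − 0.04·(-63) = 0.52
Step 2: h′(0.52) = 2.124864; w₂ = 0.52 − 0.04·2.124864 = 0.43500544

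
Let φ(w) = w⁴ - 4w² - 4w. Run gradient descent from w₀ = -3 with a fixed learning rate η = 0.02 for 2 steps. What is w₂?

φ′(w) = 4w³ - 8w - 4
Step 1: φ′(-3) = -88; w₁ = -3 − 0.02·(-88) = -1.24
Step 2: φ′(-1.24) = -1.706496; w₂ = -1.24 − 0.02·(-1.706496) = -1.20587008

-1.20587008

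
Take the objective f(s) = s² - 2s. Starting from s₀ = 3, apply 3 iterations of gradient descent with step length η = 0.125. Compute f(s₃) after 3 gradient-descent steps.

f′(s) = 2s - 2
Step 1: f′(3) = 4; s₁ = 3 − 0.125·4 = 2.5
Step 2: f′(2.5) = 3; s₂ = 2.5 − 0.125·3 = 2.125
Step 3: f′(2.125) = 2.25; s₃ = 2.125 − 0.125·2.25 = 1.84375
f(1.84375) = -0.2880859375

-0.2880859375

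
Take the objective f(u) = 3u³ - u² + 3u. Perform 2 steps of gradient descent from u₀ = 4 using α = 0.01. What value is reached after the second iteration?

f′(u) = 9u² - 2u + 3
u₁ = 4 − 0.01·139 = 2.61
u₂ = 2.61 − 0.01·59.0889 = 2.019111

2.019111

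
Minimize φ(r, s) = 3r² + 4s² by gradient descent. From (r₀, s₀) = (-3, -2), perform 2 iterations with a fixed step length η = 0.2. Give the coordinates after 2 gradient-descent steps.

(-0.12, -0.72)

∇φ = (6r, 8s)
(r₁, s₁) = (-3, -2) − 0.2·(-18, -16) = (0.6, 1.2)
(r₂, s₂) = (0.6, 1.2) − 0.2·(3.6, 9.6) = (-0.12, -0.72)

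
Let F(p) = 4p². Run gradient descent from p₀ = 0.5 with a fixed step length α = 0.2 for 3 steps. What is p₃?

-0.108

F′(p) = 8p
p₁ = 0.5 − 0.2·4 = -0.3
p₂ = -0.3 − 0.2·(-2.4) = 0.18
p₃ = 0.18 − 0.2·1.44 = -0.108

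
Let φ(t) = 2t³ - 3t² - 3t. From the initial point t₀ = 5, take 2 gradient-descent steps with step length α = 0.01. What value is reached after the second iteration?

3.209666

φ′(t) = 6t² - 6t - 3
t₁ = 5 − 0.01·117 = 3.83
t₂ = 3.83 − 0.01·62.0334 = 3.209666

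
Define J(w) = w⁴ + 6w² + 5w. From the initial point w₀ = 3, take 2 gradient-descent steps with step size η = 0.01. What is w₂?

1.14108196

J′(w) = 4w³ + 12w + 5
Step 1: J′(3) = 149; w₁ = 3 − 0.01·149 = 1.51
Step 2: J′(1.51) = 36.891804; w₂ = 1.51 − 0.01·36.891804 = 1.14108196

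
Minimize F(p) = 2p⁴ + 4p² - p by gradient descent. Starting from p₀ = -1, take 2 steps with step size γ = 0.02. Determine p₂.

-0.48840064

F′(p) = 8p³ + 8p - 1
p₁ = -1 − 0.02·(-17) = -0.66
p₂ = -0.66 − 0.02·(-8.579968) = -0.48840064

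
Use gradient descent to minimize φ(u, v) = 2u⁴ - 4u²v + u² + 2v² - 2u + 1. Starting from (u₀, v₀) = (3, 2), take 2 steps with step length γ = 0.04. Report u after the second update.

∇φ = (8u³ - 8uv + 2u - 2, -4u² + 4v)
Step 1: at (3, 2), ∇φ = (172, -28) → (3, 2) − 0.04·(172, -28) = (-3.88, 3.12)
Step 2: at (-3.88, 3.12), ∇φ = (-380.203776, -47.7376) → (-3.88, 3.12) − 0.04·(-380.203776, -47.7376) = (11.32815104, 5.029504)
u = 11.32815104

11.32815104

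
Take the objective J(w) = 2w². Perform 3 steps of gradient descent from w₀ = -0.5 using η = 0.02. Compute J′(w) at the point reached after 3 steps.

-1.557376

J′(w) = 4w
Step 1: J′(-0.5) = -2; w₁ = -0.5 − 0.02·(-2) = -0.46
Step 2: J′(-0.46) = -1.84; w₂ = -0.46 − 0.02·(-1.84) = -0.4232
Step 3: J′(-0.4232) = -1.6928; w₃ = -0.4232 − 0.02·(-1.6928) = -0.389344
J′(w) at (-0.389344) = -1.557376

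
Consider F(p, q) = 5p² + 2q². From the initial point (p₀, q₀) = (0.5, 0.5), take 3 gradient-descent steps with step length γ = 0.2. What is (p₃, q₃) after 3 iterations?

(-0.5, 0.004)

∇F = (10p, 4q)
Step 1: at (0.5, 0.5), ∇F = (5, 2) → (0.5, 0.5) − 0.2·(5, 2) = (-0.5, 0.1)
Step 2: at (-0.5, 0.1), ∇F = (-5, 0.4) → (-0.5, 0.1) − 0.2·(-5, 0.4) = (0.5, 0.02)
Step 3: at (0.5, 0.02), ∇F = (5, 0.08) → (0.5, 0.02) − 0.2·(5, 0.08) = (-0.5, 0.004)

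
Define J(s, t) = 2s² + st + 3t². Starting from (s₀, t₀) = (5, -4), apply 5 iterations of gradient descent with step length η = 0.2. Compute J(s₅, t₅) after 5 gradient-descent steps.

∇J = (4s + t, s + 6t)
Step 1: at (5, -4), ∇J = (16, -19) → (5, -4) − 0.2·(16, -19) = (1.8, -0.2)
Step 2: at (1.8, -0.2), ∇J = (7, 0.6) → (1.8, -0.2) − 0.2·(7, 0.6) = (0.4, -0.32)
Step 3: at (0.4, -0.32), ∇J = (1.28, -1.52) → (0.4, -0.32) − 0.2·(1.28, -1.52) = (0.144, -0.016)
Step 4: at (0.144, -0.016), ∇J = (0.56, 0.048) → (0.144, -0.016) − 0.2·(0.56, 0.048) = (0.032, -0.0256)
Step 5: at (0.032, -0.0256), ∇J = (0.1024, -0.1216) → (0.032, -0.0256) − 0.2·(0.1024, -0.1216) = (0.01152, -0.00128)
J(0.01152, -0.00128) = 0.0002555904

0.0002555904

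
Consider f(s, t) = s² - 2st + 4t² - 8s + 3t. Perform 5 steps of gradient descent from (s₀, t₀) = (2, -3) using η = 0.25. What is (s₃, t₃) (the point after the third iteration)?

∇f = (2s - 2t - 8, -2s + 8t + 3)
(s₁, t₁) = (2, -3) − 0.25·(2, -25) = (1.5, 3.25)
(s₂, t₂) = (1.5, 3.25) − 0.25·(-11.5, 26) = (4.375, -3.25)
(s₃, t₃) = (4.375, -3.25) − 0.25·(7.25, -31.75) = (2.5625, 4.6875)

(2.5625, 4.6875)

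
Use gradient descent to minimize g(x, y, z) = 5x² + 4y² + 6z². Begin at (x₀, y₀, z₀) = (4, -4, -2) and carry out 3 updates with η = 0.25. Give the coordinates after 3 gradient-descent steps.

∇g = (10x, 8y, 12z)
(x₁, y₁, z₁) = (4, -4, -2) − 0.25·(40, -32, -24) = (-6, 4, 4)
(x₂, y₂, z₂) = (-6, 4, 4) − 0.25·(-60, 32, 48) = (9, -4, -8)
(x₃, y₃, z₃) = (9, -4, -8) − 0.25·(90, -32, -96) = (-13.5, 4, 16)

(-13.5, 4, 16)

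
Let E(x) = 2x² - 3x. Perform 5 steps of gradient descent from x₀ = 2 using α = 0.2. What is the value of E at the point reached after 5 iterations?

E′(x) = 4x - 3
Step 1: E′(2) = 5; x₁ = 2 − 0.2·5 = 1
Step 2: E′(1) = 1; x₂ = 1 − 0.2·1 = 0.8
Step 3: E′(0.8) = 0.2; x₃ = 0.8 − 0.2·0.2 = 0.76
Step 4: E′(0.76) = 0.04; x₄ = 0.76 − 0.2·0.04 = 0.752
Step 5: E′(0.752) = 0.008; x₅ = 0.752 − 0.2·0.008 = 0.7504
E(0.7504) = -1.12499968

-1.12499968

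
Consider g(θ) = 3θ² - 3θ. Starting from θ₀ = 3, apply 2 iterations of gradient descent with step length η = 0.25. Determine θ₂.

g′(θ) = 6θ - 3
Step 1: g′(3) = 15; θ₁ = 3 − 0.25·15 = -0.75
Step 2: g′(-0.75) = -7.5; θ₂ = -0.75 − 0.25·(-7.5) = 1.125

1.125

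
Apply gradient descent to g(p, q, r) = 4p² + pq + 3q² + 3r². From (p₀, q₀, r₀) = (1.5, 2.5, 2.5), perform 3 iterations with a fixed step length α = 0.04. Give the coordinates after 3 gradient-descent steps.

(0.320896, 1.012736, 1.09744)

∇g = (8p + q, p + 6q, 6r)
(p₁, q₁, r₁) = (1.5, 2.5, 2.5) − 0.04·(14.5, 16.5, 15) = (0.92, 1.84, 1.9)
(p₂, q₂, r₂) = (0.92, 1.84, 1.9) − 0.04·(9.2, 11.96, 11.4) = (0.552, 1.3616, 1.444)
(p₃, q₃, r₃) = (0.552, 1.3616, 1.444) − 0.04·(5.7776, 8.7216, 8.664) = (0.320896, 1.012736, 1.09744)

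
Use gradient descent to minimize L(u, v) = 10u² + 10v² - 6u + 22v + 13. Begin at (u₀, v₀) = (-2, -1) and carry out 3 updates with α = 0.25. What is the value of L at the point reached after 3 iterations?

∇L = (20u - 6, 20v + 22)
(u₁, v₁) = (-2, -1) − 0.25·(-46, 2) = (9.5, -1.5)
(u₂, v₂) = (9.5, -1.5) − 0.25·(184, -8) = (-36.5, 0.5)
(u₃, v₃) = (-36.5, 0.5) − 0.25·(-736, 32) = (147.5, -7.5)
L(147.5, -7.5) = 217088

217088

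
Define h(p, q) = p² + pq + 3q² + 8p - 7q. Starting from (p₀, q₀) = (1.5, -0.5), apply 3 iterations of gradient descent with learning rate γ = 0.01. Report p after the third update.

∇h = (2p + q + 8, p + 6q - 7)
Step 1: at (1.5, -0.5), ∇h = (10.5, -8.5) → (1.5, -0.5) − 0.01·(10.5, -8.5) = (1.395, -0.415)
Step 2: at (1.395, -0.415), ∇h = (10.375, -8.095) → (1.395, -0.415) − 0.01·(10.375, -8.095) = (1.29125, -0.33405)
Step 3: at (1.29125, -0.33405), ∇h = (10.24845, -7.71305) → (1.29125, -0.33405) − 0.01·(10.24845, -7.71305) = (1.1887655, -0.2569195)
p = 1.1887655

1.1887655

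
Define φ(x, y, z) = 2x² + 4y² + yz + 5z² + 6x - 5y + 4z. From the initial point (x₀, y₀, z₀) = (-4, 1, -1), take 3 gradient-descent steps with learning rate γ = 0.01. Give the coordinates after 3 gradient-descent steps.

∇φ = (4x + 6, 8y + z - 5, y + 10z + 4)
(x₁, y₁, z₁) = (-4, 1, -1) − 0.01·(-10, 2, -5) = (-3.9, 0.98, -0.95)
(x₂, y₂, z₂) = (-3.9, 0.98, -0.95) − 0.01·(-9.6, 1.89, -4.52) = (-3.804, 0.9611, -0.9048)
(x₃, y₃, z₃) = (-3.804, 0.9611, -0.9048) − 0.01·(-9.216, 1.784, -4.0869) = (-3.71184, 0.94326, -0.863931)

(-3.71184, 0.94326, -0.863931)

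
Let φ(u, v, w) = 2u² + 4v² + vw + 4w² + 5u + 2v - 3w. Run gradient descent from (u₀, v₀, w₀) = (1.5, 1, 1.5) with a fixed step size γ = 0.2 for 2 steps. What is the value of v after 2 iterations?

∇φ = (4u + 5, 8v + w + 2, v + 8w - 3)
(u₁, v₁, w₁) = (1.5, 1, 1.5) − 0.2·(11, 11.5, 10) = (-0.7, -1.3, -0.5)
(u₂, v₂, w₂) = (-0.7, -1.3, -0.5) − 0.2·(2.2, -8.9, -8.3) = (-1.14, 0.48, 1.16)
v = 0.48

0.48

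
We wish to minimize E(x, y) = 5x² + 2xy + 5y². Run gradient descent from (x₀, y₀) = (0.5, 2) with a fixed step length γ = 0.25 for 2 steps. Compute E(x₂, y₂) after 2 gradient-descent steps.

∇E = (10x + 2y, 2x + 10y)
Step 1: at (0.5, 2), ∇E = (9, 21) → (0.5, 2) − 0.25·(9, 21) = (-1.75, -3.25)
Step 2: at (-1.75, -3.25), ∇E = (-24, -36) → (-1.75, -3.25) − 0.25·(-24, -36) = (4.25, 5.75)
E(4.25, 5.75) = 304.5

304.5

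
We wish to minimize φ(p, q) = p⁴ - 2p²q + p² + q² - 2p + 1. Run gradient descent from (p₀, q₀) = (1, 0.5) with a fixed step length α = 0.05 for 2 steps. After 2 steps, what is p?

∇φ = (4p³ - 4pq + 2p - 2, -2p² + 2q)
Step 1: at (1, 0.5), ∇φ = (2, -1) → (1, 0.5) − 0.05·(2, -1) = (0.9, 0.55)
Step 2: at (0.9, 0.55), ∇φ = (0.736, -0.52) → (0.9, 0.55) − 0.05·(0.736, -0.52) = (0.8632, 0.576)
p = 0.8632

0.8632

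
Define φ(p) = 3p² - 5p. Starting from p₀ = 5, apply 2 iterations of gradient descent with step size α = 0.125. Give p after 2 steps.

φ′(p) = 6p - 5
Step 1: φ′(5) = 25; p₁ = 5 − 0.125·25 = 1.875
Step 2: φ′(1.875) = 6.25; p₂ = 1.875 − 0.125·6.25 = 1.09375

1.09375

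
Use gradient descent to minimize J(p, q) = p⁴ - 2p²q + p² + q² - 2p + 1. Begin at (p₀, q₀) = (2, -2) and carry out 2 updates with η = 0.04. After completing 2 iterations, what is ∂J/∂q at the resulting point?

-2.8096

∇J = (4p³ - 4pq + 2p - 2, -2p² + 2q)
Step 1: at (2, -2), ∇J = (50, -12) → (2, -2) − 0.04·(50, -12) = (0, -1.52)
Step 2: at (0, -1.52), ∇J = (-2, -3.04) → (0, -1.52) − 0.04·(-2, -3.04) = (0.08, -1.3984)
∂J/∂q at (0.08, -1.3984) = -2.8096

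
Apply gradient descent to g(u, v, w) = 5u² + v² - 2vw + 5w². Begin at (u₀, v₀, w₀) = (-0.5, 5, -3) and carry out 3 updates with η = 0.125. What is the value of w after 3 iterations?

0.625

∇g = (10u, 2v - 2w, -2v + 10w)
(u₁, v₁, w₁) = (-0.5, 5, -3) − 0.125·(-5, 16, -40) = (0.125, 3, 2)
(u₂, v₂, w₂) = (0.125, 3, 2) − 0.125·(1.25, 2, 14) = (-0.03125, 2.75, 0.25)
(u₃, v₃, w₃) = (-0.03125, 2.75, 0.25) − 0.125·(-0.3125, 5, -3) = (0.0078125, 2.125, 0.625)
w = 0.625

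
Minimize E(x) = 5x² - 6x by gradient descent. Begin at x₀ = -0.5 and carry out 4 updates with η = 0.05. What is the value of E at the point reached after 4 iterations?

E′(x) = 10x - 6
Step 1: E′(-0.5) = -11; x₁ = -0.5 − 0.05·(-11) = 0.05
Step 2: E′(0.05) = -5.5; x₂ = 0.05 − 0.05·(-5.5) = 0.325
Step 3: E′(0.325) = -2.75; x₃ = 0.325 − 0.05·(-2.75) = 0.4625
Step 4: E′(0.4625) = -1.375; x₄ = 0.4625 − 0.05·(-1.375) = 0.53125
E(0.53125) = -1.7763671875

-1.7763671875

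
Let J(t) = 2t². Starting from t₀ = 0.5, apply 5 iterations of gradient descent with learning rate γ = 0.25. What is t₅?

0

J′(t) = 4t
t₁ = 0.5 − 0.25·2 = 0
t₂ = 0 − 0.25·0 = 0
t₃ = 0 − 0.25·0 = 0
t₄ = 0 − 0.25·0 = 0
t₅ = 0 − 0.25·0 = 0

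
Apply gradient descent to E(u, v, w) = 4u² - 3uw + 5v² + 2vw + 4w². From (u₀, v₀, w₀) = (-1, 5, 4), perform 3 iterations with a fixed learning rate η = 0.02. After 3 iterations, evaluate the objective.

49.192247613824

∇E = (8u - 3w, 10v + 2w, -3u + 2v + 8w)
(u₁, v₁, w₁) = (-1, 5, 4) − 0.02·(-20, 58, 45) = (-0.6, 3.84, 3.1)
(u₂, v₂, w₂) = (-0.6, 3.84, 3.1) − 0.02·(-14.1, 44.6, 34.28) = (-0.318, 2.948, 2.4144)
(u₃, v₃, w₃) = (-0.318, 2.948, 2.4144) − 0.02·(-9.7872, 34.3088, 26.1652) = (-0.122256, 2.261824, 1.891096)
E(-0.122256, 2.261824, 1.891096) = 49.192247613824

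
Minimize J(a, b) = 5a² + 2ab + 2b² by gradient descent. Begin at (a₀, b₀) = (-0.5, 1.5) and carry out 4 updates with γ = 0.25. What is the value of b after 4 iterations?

-0.09375

∇J = (10a + 2b, 2a + 4b)
Step 1: at (-0.5, 1.5), ∇J = (-2, 5) → (-0.5, 1.5) − 0.25·(-2, 5) = (0, 0.25)
Step 2: at (0, 0.25), ∇J = (0.5, 1) → (0, 0.25) − 0.25·(0.5, 1) = (-0.125, 0)
Step 3: at (-0.125, 0), ∇J = (-1.25, -0.25) → (-0.125, 0) − 0.25·(-1.25, -0.25) = (0.1875, 0.0625)
Step 4: at (0.1875, 0.0625), ∇J = (2, 0.625) → (0.1875, 0.0625) − 0.25·(2, 0.625) = (-0.3125, -0.09375)
b = -0.09375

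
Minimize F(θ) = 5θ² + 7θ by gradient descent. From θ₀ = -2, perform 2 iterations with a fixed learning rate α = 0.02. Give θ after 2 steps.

-1.532

F′(θ) = 10θ + 7
Step 1: F′(-2) = -13; θ₁ = -2 − 0.02·(-13) = -1.74
Step 2: F′(-1.74) = -10.4; θ₂ = -1.74 − 0.02·(-10.4) = -1.532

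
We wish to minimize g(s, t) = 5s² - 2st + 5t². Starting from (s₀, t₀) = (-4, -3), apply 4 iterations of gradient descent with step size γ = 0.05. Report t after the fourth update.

-0.4408

∇g = (10s - 2t, -2s + 10t)
(s₁, t₁) = (-4, -3) − 0.05·(-34, -22) = (-2.3, -1.9)
(s₂, t₂) = (-2.3, -1.9) − 0.05·(-19.2, -14.4) = (-1.34, -1.18)
(s₃, t₃) = (-1.34, -1.18) − 0.05·(-11.04, -9.12) = (-0.788, -0.724)
(s₄, t₄) = (-0.788, -0.724) − 0.05·(-6.432, -5.664) = (-0.4664, -0.4408)
t = -0.4408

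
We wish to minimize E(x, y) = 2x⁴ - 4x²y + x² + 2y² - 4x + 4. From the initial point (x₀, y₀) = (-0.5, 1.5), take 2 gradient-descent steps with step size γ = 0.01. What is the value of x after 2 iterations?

-0.498

∇E = (8x³ - 8xy + 2x - 4, -4x² + 4y)
(x₁, y₁) = (-0.5, 1.5) − 0.01·(0, 5) = (-0.5, 1.45)
(x₂, y₂) = (-0.5, 1.45) − 0.01·(-0.2, 4.8) = (-0.498, 1.402)
x = -0.498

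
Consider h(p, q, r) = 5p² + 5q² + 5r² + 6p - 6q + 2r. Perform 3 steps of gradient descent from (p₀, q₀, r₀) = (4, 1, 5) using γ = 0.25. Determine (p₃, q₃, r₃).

∇h = (10p + 6, 10q - 6, 10r + 2)
Step 1: at (4, 1, 5), ∇h = (46, 4, 52) → (4, 1, 5) − 0.25·(46, 4, 52) = (-7.5, 0, -8)
Step 2: at (-7.5, 0, -8), ∇h = (-69, -6, -78) → (-7.5, 0, -8) − 0.25·(-69, -6, -78) = (9.75, 1.5, 11.5)
Step 3: at (9.75, 1.5, 11.5), ∇h = (103.5, 9, 117) → (9.75, 1.5, 11.5) − 0.25·(103.5, 9, 117) = (-16.125, -0.75, -17.75)

(-16.125, -0.75, -17.75)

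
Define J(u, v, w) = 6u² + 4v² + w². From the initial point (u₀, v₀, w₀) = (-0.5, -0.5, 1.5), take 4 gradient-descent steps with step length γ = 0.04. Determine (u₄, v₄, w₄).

∇J = (12u, 8v, 2w)
(u₁, v₁, w₁) = (-0.5, -0.5, 1.5) − 0.04·(-6, -4, 3) = (-0.26, -0.34, 1.38)
(u₂, v₂, w₂) = (-0.26, -0.34, 1.38) − 0.04·(-3.12, -2.72, 2.76) = (-0.1352, -0.2312, 1.2696)
(u₃, v₃, w₃) = (-0.1352, -0.2312, 1.2696) − 0.04·(-1.6224, -1.8496, 2.5392) = (-0.070304, -0.157216, 1.168032)
(u₄, v₄, w₄) = (-0.070304, -0.157216, 1.168032) − 0.04·(-0.843648, -1.257728, 2.336064) = (-0.03655808, -0.10690688, 1.07458944)

(-0.03655808, -0.10690688, 1.07458944)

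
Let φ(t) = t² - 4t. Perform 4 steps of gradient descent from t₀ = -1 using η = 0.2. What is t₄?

1.6112

φ′(t) = 2t - 4
Step 1: φ′(-1) = -6; t₁ = -1 − 0.2·(-6) = 0.2
Step 2: φ′(0.2) = -3.6; t₂ = 0.2 − 0.2·(-3.6) = 0.92
Step 3: φ′(0.92) = -2.16; t₃ = 0.92 − 0.2·(-2.16) = 1.352
Step 4: φ′(1.352) = -1.296; t₄ = 1.352 − 0.2·(-1.296) = 1.6112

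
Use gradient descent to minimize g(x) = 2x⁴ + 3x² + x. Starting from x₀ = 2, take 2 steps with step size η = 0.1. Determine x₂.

g′(x) = 8x³ + 6x + 1
x₁ = 2 − 0.1·77 = -5.7
x₂ = -5.7 − 0.1·(-1514.744) = 145.7744

145.7744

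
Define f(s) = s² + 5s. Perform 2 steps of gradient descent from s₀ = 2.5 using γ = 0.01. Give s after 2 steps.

2.302

f′(s) = 2s + 5
s₁ = 2.5 − 0.01·10 = 2.4
s₂ = 2.4 − 0.01·9.8 = 2.302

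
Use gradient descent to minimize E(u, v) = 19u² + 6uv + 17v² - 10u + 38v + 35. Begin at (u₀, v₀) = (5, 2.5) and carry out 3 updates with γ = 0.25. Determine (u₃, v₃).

(-4121.875, -3083.375)

∇E = (38u + 6v - 10, 6u + 34v + 38)
(u₁, v₁) = (5, 2.5) − 0.25·(195, 153) = (-43.75, -35.75)
(u₂, v₂) = (-43.75, -35.75) − 0.25·(-1887, -1440) = (428, 324.25)
(u₃, v₃) = (428, 324.25) − 0.25·(18199.5, 13630.5) = (-4121.875, -3083.375)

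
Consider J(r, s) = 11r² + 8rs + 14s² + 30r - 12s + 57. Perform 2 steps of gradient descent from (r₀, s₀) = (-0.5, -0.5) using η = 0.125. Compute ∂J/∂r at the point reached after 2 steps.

-66.5625

∇J = (22r + 8s + 30, 8r + 28s - 12)
Step 1: at (-0.5, -0.5), ∇J = (15, -30) → (-0.5, -0.5) − 0.125·(15, -30) = (-2.375, 3.25)
Step 2: at (-2.375, 3.25), ∇J = (3.75, 60) → (-2.375, 3.25) − 0.125·(3.75, 60) = (-2.84375, -4.25)
∂J/∂r at (-2.84375, -4.25) = -66.5625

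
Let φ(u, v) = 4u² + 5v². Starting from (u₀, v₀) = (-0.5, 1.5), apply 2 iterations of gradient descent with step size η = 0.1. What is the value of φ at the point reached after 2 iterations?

∇φ = (8u, 10v)
Step 1: at (-0.5, 1.5), ∇φ = (-4, 15) → (-0.5, 1.5) − 0.1·(-4, 15) = (-0.1, 0)
Step 2: at (-0.1, 0), ∇φ = (-0.8, 0) → (-0.1, 0) − 0.1·(-0.8, 0) = (-0.02, 0)
φ(-0.02, 0) = 0.0016

0.0016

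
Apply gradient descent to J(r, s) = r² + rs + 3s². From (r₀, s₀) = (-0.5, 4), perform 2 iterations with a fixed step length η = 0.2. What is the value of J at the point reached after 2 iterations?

0.472

∇J = (2r + s, r + 6s)
(r₁, s₁) = (-0.5, 4) − 0.2·(3, 23.5) = (-1.1, -0.7)
(r₂, s₂) = (-1.1, -0.7) − 0.2·(-2.9, -5.3) = (-0.52, 0.36)
J(-0.52, 0.36) = 0.472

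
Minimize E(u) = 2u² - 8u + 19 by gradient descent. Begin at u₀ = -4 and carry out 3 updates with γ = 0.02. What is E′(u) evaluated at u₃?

-18.688512

E′(u) = 4u - 8
Step 1: E′(-4) = -24; u₁ = -4 − 0.02·(-24) = -3.52
Step 2: E′(-3.52) = -22.08; u₂ = -3.52 − 0.02·(-22.08) = -3.0784
Step 3: E′(-3.0784) = -20.3136; u₃ = -3.0784 − 0.02·(-20.3136) = -2.672128
E′(u) at (-2.672128) = -18.688512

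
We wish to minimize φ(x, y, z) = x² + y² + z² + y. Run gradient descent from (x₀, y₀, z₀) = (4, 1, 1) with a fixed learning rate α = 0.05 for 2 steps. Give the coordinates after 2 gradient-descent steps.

(3.24, 0.715, 0.81)

∇φ = (2x, 2y + 1, 2z)
Step 1: at (4, 1, 1), ∇φ = (8, 3, 2) → (4, 1, 1) − 0.05·(8, 3, 2) = (3.6, 0.85, 0.9)
Step 2: at (3.6, 0.85, 0.9), ∇φ = (7.2, 2.7, 1.8) → (3.6, 0.85, 0.9) − 0.05·(7.2, 2.7, 1.8) = (3.24, 0.715, 0.81)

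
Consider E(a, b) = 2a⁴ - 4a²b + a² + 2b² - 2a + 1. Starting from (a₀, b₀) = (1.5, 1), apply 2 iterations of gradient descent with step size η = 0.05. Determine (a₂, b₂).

(0.9428, 1.098)

∇E = (8a³ - 8ab + 2a - 2, -4a² + 4b)
(a₁, b₁) = (1.5, 1) − 0.05·(16, -5) = (0.7, 1.25)
(a₂, b₂) = (0.7, 1.25) − 0.05·(-4.856, 3.04) = (0.9428, 1.098)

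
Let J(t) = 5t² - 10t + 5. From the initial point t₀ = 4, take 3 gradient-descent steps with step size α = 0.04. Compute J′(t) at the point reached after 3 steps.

6.48

J′(t) = 10t - 10
Step 1: J′(4) = 30; t₁ = 4 − 0.04·30 = 2.8
Step 2: J′(2.8) = 18; t₂ = 2.8 − 0.04·18 = 2.08
Step 3: J′(2.08) = 10.8; t₃ = 2.08 − 0.04·10.8 = 1.648
J′(t) at (1.648) = 6.48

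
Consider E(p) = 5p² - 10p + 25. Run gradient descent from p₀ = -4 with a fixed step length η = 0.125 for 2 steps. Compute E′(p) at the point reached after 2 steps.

-3.125

E′(p) = 10p - 10
p₁ = -4 − 0.125·(-50) = 2.25
p₂ = 2.25 − 0.125·12.5 = 0.6875
E′(p) at (0.6875) = -3.125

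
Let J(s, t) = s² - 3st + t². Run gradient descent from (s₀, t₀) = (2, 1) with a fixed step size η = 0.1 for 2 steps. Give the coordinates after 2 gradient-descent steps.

(1.94, 1.69)

∇J = (2s - 3t, -3s + 2t)
(s₁, t₁) = (2, 1) − 0.1·(1, -4) = (1.9, 1.4)
(s₂, t₂) = (1.9, 1.4) − 0.1·(-0.4, -2.9) = (1.94, 1.69)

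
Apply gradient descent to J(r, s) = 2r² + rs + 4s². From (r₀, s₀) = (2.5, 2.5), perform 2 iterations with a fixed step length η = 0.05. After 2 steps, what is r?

1.43125

∇J = (4r + s, r + 8s)
Step 1: at (2.5, 2.5), ∇J = (12.5, 22.5) → (2.5, 2.5) − 0.05·(12.5, 22.5) = (1.875, 1.375)
Step 2: at (1.875, 1.375), ∇J = (8.875, 12.875) → (1.875, 1.375) − 0.05·(8.875, 12.875) = (1.43125, 0.73125)
r = 1.43125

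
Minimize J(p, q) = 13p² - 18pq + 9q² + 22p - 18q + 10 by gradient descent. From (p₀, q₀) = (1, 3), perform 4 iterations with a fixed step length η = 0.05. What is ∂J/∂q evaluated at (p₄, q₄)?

∇J = (26p - 18q + 22, -18p + 18q - 18)
(p₁, q₁) = (1, 3) − 0.05·(-6, 18) = (1.3, 2.1)
(p₂, q₂) = (1.3, 2.1) − 0.05·(18, -3.6) = (0.4, 2.28)
(p₃, q₃) = (0.4, 2.28) − 0.05·(-8.64, 15.84) = (0.832, 1.488)
(p₄, q₄) = (0.832, 1.488) − 0.05·(16.848, -6.192) = (-0.0104, 1.7976)
∂J/∂q at (-0.0104, 1.7976) = 14.544

14.544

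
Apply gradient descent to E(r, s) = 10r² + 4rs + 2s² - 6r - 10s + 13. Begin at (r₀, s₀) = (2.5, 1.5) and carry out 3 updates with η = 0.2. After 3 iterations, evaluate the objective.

∇E = (20r + 4s - 6, 4r + 4s - 10)
(r₁, s₁) = (2.5, 1.5) − 0.2·(50, 6) = (-7.5, 0.3)
(r₂, s₂) = (-7.5, 0.3) − 0.2·(-154.8, -38.8) = (23.46, 8.06)
(r₃, s₃) = (23.46, 8.06) − 0.2·(495.44, 116.08) = (-75.628, -15.156)
E(-75.628, -15.156) = 62858.552384

62858.552384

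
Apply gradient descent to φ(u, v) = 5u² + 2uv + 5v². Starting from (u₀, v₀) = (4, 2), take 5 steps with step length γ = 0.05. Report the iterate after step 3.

∇φ = (10u + 2v, 2u + 10v)
Step 1: at (4, 2), ∇φ = (44, 28) → (4, 2) − 0.05·(44, 28) = (1.8, 0.6)
Step 2: at (1.8, 0.6), ∇φ = (19.2, 9.6) → (1.8, 0.6) − 0.05·(19.2, 9.6) = (0.84, 0.12)
Step 3: at (0.84, 0.12), ∇φ = (8.64, 2.88) → (0.84, 0.12) − 0.05·(8.64, 2.88) = (0.408, -0.024)

(0.408, -0.024)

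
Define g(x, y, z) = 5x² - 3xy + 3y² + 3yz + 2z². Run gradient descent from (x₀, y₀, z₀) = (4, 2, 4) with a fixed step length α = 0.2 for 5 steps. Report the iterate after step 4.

(4.4032, -2.8768, -0.8576)

∇g = (10x - 3y, -3x + 6y + 3z, 3y + 4z)
(x₁, y₁, z₁) = (4, 2, 4) − 0.2·(34, 12, 22) = (-2.8, -0.4, -0.4)
(x₂, y₂, z₂) = (-2.8, -0.4, -0.4) − 0.2·(-26.8, 4.8, -2.8) = (2.56, -1.36, 0.16)
(x₃, y₃, z₃) = (2.56, -1.36, 0.16) − 0.2·(29.68, -15.36, -3.44) = (-3.376, 1.712, 0.848)
(x₄, y₄, z₄) = (-3.376, 1.712, 0.848) − 0.2·(-38.896, 22.944, 8.528) = (4.4032, -2.8768, -0.8576)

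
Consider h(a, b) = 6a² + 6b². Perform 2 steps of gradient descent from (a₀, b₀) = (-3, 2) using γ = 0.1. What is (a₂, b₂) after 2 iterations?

(-0.12, 0.08)

∇h = (12a, 12b)
(a₁, b₁) = (-3, 2) − 0.1·(-36, 24) = (0.6, -0.4)
(a₂, b₂) = (0.6, -0.4) − 0.1·(7.2, -4.8) = (-0.12, 0.08)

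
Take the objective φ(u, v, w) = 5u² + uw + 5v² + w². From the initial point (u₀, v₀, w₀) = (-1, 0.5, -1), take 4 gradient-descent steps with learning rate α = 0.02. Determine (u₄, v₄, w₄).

∇φ = (10u + w, 10v, u + 2w)
(u₁, v₁, w₁) = (-1, 0.5, -1) − 0.02·(-11, 5, -3) = (-0.78, 0.4, -0.94)
(u₂, v₂, w₂) = (-0.78, 0.4, -0.94) − 0.02·(-8.74, 4, -2.66) = (-0.6052, 0.32, -0.8868)
(u₃, v₃, w₃) = (-0.6052, 0.32, -0.8868) − 0.02·(-6.9388, 3.2, -2.3788) = (-0.466424, 0.256, -0.839224)
(u₄, v₄, w₄) = (-0.466424, 0.256, -0.839224) − 0.02·(-5.503464, 2.56, -2.144872) = (-0.35635472, 0.2048, -0.79632656)

(-0.35635472, 0.2048, -0.79632656)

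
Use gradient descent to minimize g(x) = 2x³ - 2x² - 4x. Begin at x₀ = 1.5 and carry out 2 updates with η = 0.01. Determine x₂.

g′(x) = 6x² - 4x - 4
x₁ = 1.5 − 0.01·3.5 = 1.465
x₂ = 1.465 − 0.01·3.01735 = 1.4348265

1.4348265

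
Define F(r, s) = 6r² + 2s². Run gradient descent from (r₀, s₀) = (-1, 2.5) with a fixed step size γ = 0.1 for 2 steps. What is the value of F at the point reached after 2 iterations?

1.6296

∇F = (12r, 4s)
Step 1: at (-1, 2.5), ∇F = (-12, 10) → (-1, 2.5) − 0.1·(-12, 10) = (0.2, 1.5)
Step 2: at (0.2, 1.5), ∇F = (2.4, 6) → (0.2, 1.5) − 0.1·(2.4, 6) = (-0.04, 0.9)
F(-0.04, 0.9) = 1.6296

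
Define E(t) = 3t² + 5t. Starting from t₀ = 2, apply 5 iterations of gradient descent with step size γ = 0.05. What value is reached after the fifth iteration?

E′(t) = 6t + 5
Step 1: E′(2) = 17; t₁ = 2 − 0.05·17 = 1.15
Step 2: E′(1.15) = 11.9; t₂ = 1.15 − 0.05·11.9 = 0.555
Step 3: E′(0.555) = 8.33; t₃ = 0.555 − 0.05·8.33 = 0.1385
Step 4: E′(0.1385) = 5.831; t₄ = 0.1385 − 0.05·5.831 = -0.15305
Step 5: E′(-0.15305) = 4.0817; t₅ = -0.15305 − 0.05·4.0817 = -0.357135

-0.357135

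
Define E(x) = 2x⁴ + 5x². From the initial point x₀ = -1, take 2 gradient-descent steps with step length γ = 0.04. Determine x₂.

E′(x) = 8x³ + 10x
x₁ = -1 − 0.04·(-18) = -0.28
x₂ = -0.28 − 0.04·(-2.975616) = -0.16097536

-0.16097536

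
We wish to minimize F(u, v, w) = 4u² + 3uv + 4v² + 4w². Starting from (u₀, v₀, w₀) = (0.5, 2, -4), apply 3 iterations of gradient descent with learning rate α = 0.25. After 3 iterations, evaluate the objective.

∇F = (8u + 3v, 3u + 8v, 8w)
Step 1: at (0.5, 2, -4), ∇F = (10, 17.5, -32) → (0.5, 2, -4) − 0.25·(10, 17.5, -32) = (-2, -2.375, 4)
Step 2: at (-2, -2.375, 4), ∇F = (-23.125, -25, 32) → (-2, -2.375, 4) − 0.25·(-23.125, -25, 32) = (3.78125, 3.875, -4)
Step 3: at (3.78125, 3.875, -4), ∇F = (41.875, 42.34375, -32) → (3.78125, 3.875, -4) − 0.25·(41.875, 42.34375, -32) = (-6.6875, -6.7109375, 4)
F(-6.6875, -6.7109375, 4) = 557.675537109375

557.675537109375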